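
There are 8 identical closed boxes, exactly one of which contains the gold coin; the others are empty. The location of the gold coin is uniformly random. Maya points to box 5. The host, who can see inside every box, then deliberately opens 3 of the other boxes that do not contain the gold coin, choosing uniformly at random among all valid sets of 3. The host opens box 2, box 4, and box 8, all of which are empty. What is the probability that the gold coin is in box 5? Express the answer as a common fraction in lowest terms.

1/8

Condition on the true location of the gold coin.
If it is in any of boxes 1, 3, 6, and 7 (prior 1/8 each): the host has 20 equally likely choices, so probability 1/20; weight (1/8)·(1/20) = 1/160 each.
If it is in any of boxes 2, 4, and 8 (prior 1/8 each): that box was opened and seen not to hold the prize — ruled out; weight (1/8)·0 = 0 each.
If it is in box 5 (prior 1/8): the host has 35 equally likely choices, so probability 1/35; weight (1/8)·(1/35) = 1/280.
The weights sum to 1/35.
So P(the gold coin in box 5 | the host opened box 2, box 4, and box 8) = (1/280) / (1/35) = 1/8.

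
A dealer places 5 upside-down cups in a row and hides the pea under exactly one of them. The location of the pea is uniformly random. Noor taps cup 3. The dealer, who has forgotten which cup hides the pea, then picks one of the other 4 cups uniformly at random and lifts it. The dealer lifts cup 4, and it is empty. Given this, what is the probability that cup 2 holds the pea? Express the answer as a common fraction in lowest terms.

1/4

Apply Bayes' rule, conditioning on where the pea actually is.
If it is under any of cups 1, 2, 3, and 5 (prior 1/5 each): the dealer picks cup 4 with probability 1/4 regardless, and it is not the prize; weight (1/5)·(1/4) = 1/20 each.
If it is under cup 4 (prior 1/5): the dealer opened cup 4, so this case is ruled out; weight (1/5)·0 = 0.
The weights sum to 1/5.
So P(the pea under cup 2 | the dealer opened cup 4) = (1/20) / (1/5) = 1/4.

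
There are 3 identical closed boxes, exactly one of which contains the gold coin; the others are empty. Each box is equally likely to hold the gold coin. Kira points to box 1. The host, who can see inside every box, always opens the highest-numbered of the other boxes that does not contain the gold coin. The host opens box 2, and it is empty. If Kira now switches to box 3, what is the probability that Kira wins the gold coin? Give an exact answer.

1

Apply Bayes' rule, conditioning on where the gold coin actually is.
If it is in box 1 (prior 1/3): the host would have opened box 3 instead, probability 0; weight (1/3)·0 = 0.
If it is in box 2 (prior 1/3): the host opened box 2, so this case is ruled out; weight (1/3)·0 = 0.
If it is in box 3 (prior 1/3): box 2 is the highest-numbered option available, probability 1; weight (1/3)·1 = 1/3.
The weights sum to 1/3.
So P(the gold coin in box 3 | the host opened box 2) = (1/3) / (1/3) = 1.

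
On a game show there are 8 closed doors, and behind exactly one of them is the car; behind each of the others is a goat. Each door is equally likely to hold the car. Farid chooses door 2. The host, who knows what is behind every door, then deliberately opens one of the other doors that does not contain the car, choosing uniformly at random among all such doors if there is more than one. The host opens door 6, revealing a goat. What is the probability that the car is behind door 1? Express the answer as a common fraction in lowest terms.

7/48

Apply Bayes' rule, conditioning on where the car actually is.
If it is behind any of doors 1, 3, 4, 5, 7, and 8 (prior 1/8 each): the host has 6 equally likely choices, so probability 1/6; weight (1/8)·(1/6) = 1/48 each.
If it is behind door 2 (prior 1/8): the host has 7 equally likely choices, so probability 1/7; weight (1/8)·(1/7) = 1/56.
If it is behind door 6 (prior 1/8): the host opened door 6, so this case is ruled out; weight (1/8)·0 = 0.
The weights sum to 1/7.
So P(the car behind door 1 | the host opened door 6) = (1/48) / (1/7) = 7/48.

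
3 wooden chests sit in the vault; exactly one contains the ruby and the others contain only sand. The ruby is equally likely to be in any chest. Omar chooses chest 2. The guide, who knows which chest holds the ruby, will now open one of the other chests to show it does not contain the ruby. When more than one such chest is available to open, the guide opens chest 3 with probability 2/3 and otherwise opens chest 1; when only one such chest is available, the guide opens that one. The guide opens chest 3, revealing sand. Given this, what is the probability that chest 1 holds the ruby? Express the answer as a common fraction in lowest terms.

Apply Bayes' rule, conditioning on where the ruby actually is.
If it is in chest 1 (prior 1/3): only chest 3 is available, probability 1; weight (1/3)·1 = 1/3.
If it is in chest 2 (prior 1/3): chest 3 is available, opened with probability 2/3; weight (1/3)·(2/3) = 2/9.
If it is in chest 3 (prior 1/3): the guide opened chest 3, so this case is ruled out; weight (1/3)·0 = 0.
The weights sum to 5/9.
So P(the ruby in chest 1 | the guide opened chest 3) = (1/3) / (5/9) = 3/5.

3/5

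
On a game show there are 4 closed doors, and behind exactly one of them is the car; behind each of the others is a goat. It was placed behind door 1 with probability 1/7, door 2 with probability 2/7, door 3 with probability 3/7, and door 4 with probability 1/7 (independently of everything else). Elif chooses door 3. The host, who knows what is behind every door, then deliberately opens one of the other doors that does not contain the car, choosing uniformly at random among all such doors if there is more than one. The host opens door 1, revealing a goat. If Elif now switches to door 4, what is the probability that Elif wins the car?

1/5

Apply Bayes' rule, conditioning on where the car actually is.
If it is behind door 1 (prior 1/7): the host opened door 1, so this case is ruled out; weight (1/7)·0 = 0.
If it is behind door 2 (prior 2/7): the host has 2 equally likely choices, so probability 1/2; weight (2/7)·(1/2) = 1/7.
If it is behind door 3 (prior 3/7): the host has 3 equally likely choices, so probability 1/3; weight (3/7)·(1/3) = 1/7.
If it is behind door 4 (prior 1/7): the host has 2 equally likely choices, so probability 1/2; weight (1/7)·(1/2) = 1/14.
The weights sum to 5/14.
So P(the car behind door 4 | the host opened door 1) = (1/14) / (5/14) = 1/5.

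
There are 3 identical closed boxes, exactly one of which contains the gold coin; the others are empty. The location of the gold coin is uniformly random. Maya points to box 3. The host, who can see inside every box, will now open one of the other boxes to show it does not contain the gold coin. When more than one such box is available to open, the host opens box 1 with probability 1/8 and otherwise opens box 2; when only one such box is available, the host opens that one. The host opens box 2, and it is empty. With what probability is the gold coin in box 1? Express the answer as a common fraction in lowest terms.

Condition on the true location of the gold coin.
If it is in box 1 (prior 1/3): only box 2 is available, probability 1; weight (1/3)·1 = 1/3.
If it is in box 2 (prior 1/3): the host opened box 2, so this case is ruled out; weight (1/3)·0 = 0.
If it is in box 3 (prior 1/3): box 1 is available but not opened, probability 7/8; weight (1/3)·(7/8) = 7/24.
The weights sum to 5/8.
So P(the gold coin in box 1 | the host opened box 2) = (1/3) / (5/8) = 8/15.

8/15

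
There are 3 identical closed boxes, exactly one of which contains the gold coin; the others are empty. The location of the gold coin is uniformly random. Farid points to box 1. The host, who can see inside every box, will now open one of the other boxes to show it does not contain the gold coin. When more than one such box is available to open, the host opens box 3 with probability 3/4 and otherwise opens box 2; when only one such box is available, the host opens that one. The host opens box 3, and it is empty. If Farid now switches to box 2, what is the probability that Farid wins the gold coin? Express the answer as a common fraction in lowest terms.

Condition on the true location of the gold coin.
If it is in box 1 (prior 1/3): box 3 is available, opened with probability 3/4; weight (1/3)·(3/4) = 1/4.
If it is in box 2 (prior 1/3): only box 3 is available, probability 1; weight (1/3)·1 = 1/3.
If it is in box 3 (prior 1/3): the host opened box 3, so this case is ruled out; weight (1/3)·0 = 0.
The weights sum to 7/12.
So P(the gold coin in box 2 | the host opened box 3) = (1/3) / (7/12) = 4/7.

4/7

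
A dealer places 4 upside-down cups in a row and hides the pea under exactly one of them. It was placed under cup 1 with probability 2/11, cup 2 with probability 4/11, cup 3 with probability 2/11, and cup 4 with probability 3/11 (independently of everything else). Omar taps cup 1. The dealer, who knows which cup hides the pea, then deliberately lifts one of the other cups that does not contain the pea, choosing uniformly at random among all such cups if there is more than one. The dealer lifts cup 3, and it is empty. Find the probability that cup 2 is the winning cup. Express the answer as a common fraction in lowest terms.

12/25

Condition on the true location of the pea.
If it is under cup 1 (prior 2/11): the dealer has 3 equally likely choices, so probability 1/3; weight (2/11)·(1/3) = 2/33.
If it is under cup 2 (prior 4/11): the dealer has 2 equally likely choices, so probability 1/2; weight (4/11)·(1/2) = 2/11.
If it is under cup 3 (prior 2/11): the dealer opened cup 3, so this case is ruled out; weight (2/11)·0 = 0.
If it is under cup 4 (prior 3/11): the dealer has 2 equally likely choices, so probability 1/2; weight (3/11)·(1/2) = 3/22.
The weights sum to 25/66.
So P(the pea under cup 2 | the dealer opened cup 3) = (2/11) / (25/66) = 12/25.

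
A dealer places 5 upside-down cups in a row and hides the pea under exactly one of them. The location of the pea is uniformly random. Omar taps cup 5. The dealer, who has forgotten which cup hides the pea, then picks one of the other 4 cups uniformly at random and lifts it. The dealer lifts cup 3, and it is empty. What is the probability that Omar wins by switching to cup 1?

Because the dealer chose which cup to lift without knowing where the pea is, the choice is independent of the prize location. Learning that cup 3 does not hold the pea simply rules out that one location and leaves the remaining 4 cups still equally likely by symmetry.
So P(the pea under cup 1) = 1/4.

1/4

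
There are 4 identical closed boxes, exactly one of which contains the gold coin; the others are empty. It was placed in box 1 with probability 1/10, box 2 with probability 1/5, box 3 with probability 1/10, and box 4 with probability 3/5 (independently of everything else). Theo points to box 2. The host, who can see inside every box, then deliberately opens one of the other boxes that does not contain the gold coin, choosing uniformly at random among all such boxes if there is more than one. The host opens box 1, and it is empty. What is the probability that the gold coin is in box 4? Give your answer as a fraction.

18/25

Consider each possible location of the gold coin in turn.
If it is in box 1 (prior 1/10): the host opened box 1, so this case is ruled out; weight (1/10)·0 = 0.
If it is in box 2 (prior 1/5): the host has 3 equally likely choices, so probability 1/3; weight (1/5)·(1/3) = 1/15.
If it is in box 3 (prior 1/10): the host has 2 equally likely choices, so probability 1/2; weight (1/10)·(1/2) = 1/20.
If it is in box 4 (prior 3/5): the host has 2 equally likely choices, so probability 1/2; weight (3/5)·(1/2) = 3/10.
The weights sum to 5/12.
So P(the gold coin in box 4 | the host opened box 1) = (3/10) / (5/12) = 18/25.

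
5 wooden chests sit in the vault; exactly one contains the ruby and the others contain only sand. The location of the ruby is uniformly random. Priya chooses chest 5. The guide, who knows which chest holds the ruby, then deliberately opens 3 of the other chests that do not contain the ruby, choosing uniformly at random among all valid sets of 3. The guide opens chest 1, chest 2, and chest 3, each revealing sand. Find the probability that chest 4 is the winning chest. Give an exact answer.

4/5

Consider each possible location of the ruby in turn.
If it is in any of chests 1, 2, and 3 (prior 1/5 each): that chest was opened and seen not to hold the prize — ruled out; weight (1/5)·0 = 0 each.
If it is in chest 4 (prior 1/5): the guide has no choice, probability 1; weight (1/5)·1 = 1/5.
If it is in chest 5 (prior 1/5): the guide has 4 equally likely choices, so probability 1/4; weight (1/5)·(1/4) = 1/20.
The weights sum to 1/4.
So P(the ruby in chest 4 | the guide opened chest 1, chest 2, and chest 3) = (1/5) / (1/4) = 4/5.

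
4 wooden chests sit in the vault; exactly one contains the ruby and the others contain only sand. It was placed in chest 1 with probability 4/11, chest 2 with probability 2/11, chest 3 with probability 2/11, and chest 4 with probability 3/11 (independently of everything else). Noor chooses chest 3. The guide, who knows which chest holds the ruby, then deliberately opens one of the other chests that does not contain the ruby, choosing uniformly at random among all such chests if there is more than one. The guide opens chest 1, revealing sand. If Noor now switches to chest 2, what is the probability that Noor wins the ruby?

Apply Bayes' rule, conditioning on where the ruby actually is.
If it is in chest 1 (prior 4/11): the guide opened chest 1, so this case is ruled out; weight (4/11)·0 = 0.
If it is in chest 2 (prior 2/11): the guide has 2 equally likely choices, so probability 1/2; weight (2/11)·(1/2) = 1/11.
If it is in chest 3 (prior 2/11): the guide has 3 equally likely choices, so probability 1/3; weight (2/11)·(1/3) = 2/33.
If it is in chest 4 (prior 3/11): the guide has 2 equally likely choices, so probability 1/2; weight (3/11)·(1/2) = 3/22.
The weights sum to 19/66.
So P(the ruby in chest 2 | the guide opened chest 1) = (1/11) / (19/66) = 6/19.

6/19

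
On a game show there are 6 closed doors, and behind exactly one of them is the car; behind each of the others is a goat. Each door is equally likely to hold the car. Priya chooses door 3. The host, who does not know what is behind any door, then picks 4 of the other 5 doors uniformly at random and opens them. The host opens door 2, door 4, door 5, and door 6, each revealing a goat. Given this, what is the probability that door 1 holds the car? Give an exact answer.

Condition on the true location of the car.
If it is behind either of doors 1 and 3 (prior 1/6 each): the host picks exactly this set with probability 1/5 regardless, and none is the prize; weight (1/6)·(1/5) = 1/30 each.
If it is behind any of doors 2, 4, 5, and 6 (prior 1/6 each): that door was opened and seen not to hold the prize — ruled out; weight (1/6)·0 = 0 each.
The weights sum to 1/15.
So P(the car behind door 1 | the host opened door 2, door 4, door 5, and door 6) = (1/30) / (1/15) = 1/2.

1/2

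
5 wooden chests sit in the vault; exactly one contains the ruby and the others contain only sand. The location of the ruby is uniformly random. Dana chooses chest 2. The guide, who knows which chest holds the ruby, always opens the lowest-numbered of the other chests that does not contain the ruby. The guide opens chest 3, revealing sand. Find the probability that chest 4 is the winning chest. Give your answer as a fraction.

Condition on the true location of the ruby.
If it is in chest 1 (prior 1/5): chest 3 is the lowest-numbered option available, probability 1; weight (1/5)·1 = 1/5.
If it is in any of chests 2, 4, and 5 (prior 1/5 each): the guide would have opened chest 1 instead, probability 0; weight (1/5)·0 = 0 each.
If it is in chest 3 (prior 1/5): the guide opened chest 3, so this case is ruled out; weight (1/5)·0 = 0.
The weights sum to 1/5.
So P(the ruby in chest 4 | the guide opened chest 3) = 0 / (1/5) = 0.

0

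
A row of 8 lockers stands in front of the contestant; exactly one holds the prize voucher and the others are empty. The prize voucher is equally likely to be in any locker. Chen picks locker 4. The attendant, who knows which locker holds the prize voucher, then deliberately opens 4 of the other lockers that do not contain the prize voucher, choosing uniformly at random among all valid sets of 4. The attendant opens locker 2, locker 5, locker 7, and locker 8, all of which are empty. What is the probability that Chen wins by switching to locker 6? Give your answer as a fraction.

Consider each possible location of the prize voucher in turn.
If it is in any of lockers 1, 3, and 6 (prior 1/8 each): the attendant has 15 equally likely choices, so probability 1/15; weight (1/8)·(1/15) = 1/120 each.
If it is in any of lockers 2, 5, 7, and 8 (prior 1/8 each): that locker was opened and seen not to hold the prize — ruled out; weight (1/8)·0 = 0 each.
If it is in locker 4 (prior 1/8): the attendant has 35 equally likely choices, so probability 1/35; weight (1/8)·(1/35) = 1/280.
The weights sum to 1/35.
So P(the prize voucher in locker 6 | the attendant opened locker 2, locker 5, locker 7, and locker 8) = (1/120) / (1/35) = 7/24.

7/24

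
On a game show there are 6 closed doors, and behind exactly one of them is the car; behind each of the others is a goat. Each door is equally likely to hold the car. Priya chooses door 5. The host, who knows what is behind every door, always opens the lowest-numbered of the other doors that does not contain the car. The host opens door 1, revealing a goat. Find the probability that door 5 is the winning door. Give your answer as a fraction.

1/5

Condition on the true location of the car.
If it is behind door 1 (prior 1/6): the host opened door 1, so this case is ruled out; weight (1/6)·0 = 0.
If it is behind any of doors 2, 3, 4, 5, and 6 (prior 1/6 each): door 1 is the lowest-numbered option available, probability 1; weight (1/6)·1 = 1/6 each.
The weights sum to 5/6.
So P(the car behind door 5 | the host opened door 1) = (1/6) / (5/6) = 1/5.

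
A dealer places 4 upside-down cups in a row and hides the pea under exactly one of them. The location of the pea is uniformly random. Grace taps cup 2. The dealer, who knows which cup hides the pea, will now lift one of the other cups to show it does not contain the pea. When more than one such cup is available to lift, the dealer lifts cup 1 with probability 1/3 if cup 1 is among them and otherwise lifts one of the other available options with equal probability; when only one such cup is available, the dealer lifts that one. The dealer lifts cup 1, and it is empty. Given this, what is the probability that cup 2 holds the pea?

1/3

Condition on the true location of the pea.
If it is under cup 1 (prior 1/4): the dealer opened cup 1, so this case is ruled out; weight (1/4)·0 = 0.
If it is under any of cups 2, 3, and 4 (prior 1/4 each): cup 1 is available, opened with probability 1/3; weight (1/4)·(1/3) = 1/12 each.
The weights sum to 1/4.
So P(the pea under cup 2 | the dealer opened cup 1) = (1/12) / (1/4) = 1/3.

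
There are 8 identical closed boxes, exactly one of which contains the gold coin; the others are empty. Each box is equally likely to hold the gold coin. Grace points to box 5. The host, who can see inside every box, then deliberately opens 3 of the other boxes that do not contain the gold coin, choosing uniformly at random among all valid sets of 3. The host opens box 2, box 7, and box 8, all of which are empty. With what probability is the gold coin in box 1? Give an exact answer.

7/32

Consider each possible location of the gold coin in turn.
If it is in any of boxes 1, 3, 4, and 6 (prior 1/8 each): the host has 20 equally likely choices, so probability 1/20; weight (1/8)·(1/20) = 1/160 each.
If it is in any of boxes 2, 7, and 8 (prior 1/8 each): that box was opened and seen not to hold the prize — ruled out; weight (1/8)·0 = 0 each.
If it is in box 5 (prior 1/8): the host has 35 equally likely choices, so probability 1/35; weight (1/8)·(1/35) = 1/280.
The weights sum to 1/35.
So P(the gold coin in box 1 | the host opened box 2, box 7, and box 8) = (1/160) / (1/35) = 7/32.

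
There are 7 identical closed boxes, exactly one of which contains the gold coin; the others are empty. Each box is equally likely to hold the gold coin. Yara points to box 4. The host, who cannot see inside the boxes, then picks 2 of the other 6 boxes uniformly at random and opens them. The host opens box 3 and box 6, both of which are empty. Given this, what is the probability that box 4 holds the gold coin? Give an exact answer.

1/5

Apply Bayes' rule, conditioning on where the gold coin actually is.
If it is in any of boxes 1, 2, 4, 5, and 7 (prior 1/7 each): the host picks exactly this set with probability 1/15 regardless, and none is the prize; weight (1/7)·(1/15) = 1/105 each.
If it is in either of boxes 3 and 6 (prior 1/7 each): that box was opened and seen not to hold the prize — ruled out; weight (1/7)·0 = 0 each.
The weights sum to 1/21.
So P(the gold coin in box 4 | the host opened box 3 and box 6) = (1/105) / (1/21) = 1/5.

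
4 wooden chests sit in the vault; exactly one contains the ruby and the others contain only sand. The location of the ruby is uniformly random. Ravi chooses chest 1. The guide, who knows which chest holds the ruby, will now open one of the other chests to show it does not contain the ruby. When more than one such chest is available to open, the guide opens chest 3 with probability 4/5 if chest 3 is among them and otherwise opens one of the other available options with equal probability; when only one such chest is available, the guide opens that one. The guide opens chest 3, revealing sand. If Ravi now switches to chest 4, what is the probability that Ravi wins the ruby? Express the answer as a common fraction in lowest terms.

Consider each possible location of the ruby in turn.
If it is in any of chests 1, 2, and 4 (prior 1/4 each): chest 3 is available, opened with probability 4/5; weight (1/4)·(4/5) = 1/5 each.
If it is in chest 3 (prior 1/4): the guide opened chest 3, so this case is ruled out; weight (1/4)·0 = 0.
The weights sum to 3/5.
So P(the ruby in chest 4 | the guide opened chest 3) = (1/5) / (3/5) = 1/3.

1/3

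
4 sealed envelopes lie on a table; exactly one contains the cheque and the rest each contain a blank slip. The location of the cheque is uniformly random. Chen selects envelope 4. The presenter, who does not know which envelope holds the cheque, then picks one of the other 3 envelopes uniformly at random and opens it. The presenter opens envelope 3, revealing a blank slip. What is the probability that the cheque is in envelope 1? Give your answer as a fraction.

Condition on the true location of the cheque.
If it is in any of envelopes 1, 2, and 4 (prior 1/4 each): the presenter picks envelope 3 with probability 1/3 regardless, and it is not the prize; weight (1/4)·(1/3) = 1/12 each.
If it is in envelope 3 (prior 1/4): the presenter opened envelope 3, so this case is ruled out; weight (1/4)·0 = 0.
The weights sum to 1/4.
So P(the cheque in envelope 1 | the presenter opened envelope 3) = (1/12) / (1/4) = 1/3.

1/3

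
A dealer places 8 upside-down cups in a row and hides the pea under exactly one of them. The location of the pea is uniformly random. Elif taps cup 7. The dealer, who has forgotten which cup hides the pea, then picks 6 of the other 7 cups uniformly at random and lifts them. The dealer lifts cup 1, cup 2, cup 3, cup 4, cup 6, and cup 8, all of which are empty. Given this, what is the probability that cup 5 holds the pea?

Apply Bayes' rule, conditioning on where the pea actually is.
If it is under any of cups 1, 2, 3, 4, 6, and 8 (prior 1/8 each): that cup was opened and seen not to hold the prize — ruled out; weight (1/8)·0 = 0 each.
If it is under either of cups 5 and 7 (prior 1/8 each): the dealer picks exactly this set with probability 1/7 regardless, and none is the prize; weight (1/8)·(1/7) = 1/56 each.
The weights sum to 1/28.
So P(the pea under cup 5 | the dealer opened cup 1, cup 2, cup 3, cup 4, cup 6, and cup 8) = (1/56) / (1/28) = 1/2.

1/2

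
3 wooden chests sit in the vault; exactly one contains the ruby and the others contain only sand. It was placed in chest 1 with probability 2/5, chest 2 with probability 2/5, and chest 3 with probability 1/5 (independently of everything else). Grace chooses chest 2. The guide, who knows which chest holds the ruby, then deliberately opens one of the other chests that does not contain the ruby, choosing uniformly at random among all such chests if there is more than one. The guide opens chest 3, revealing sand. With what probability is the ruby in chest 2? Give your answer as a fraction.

Consider each possible location of the ruby in turn.
If it is in chest 1 (prior 2/5): the guide has no choice, probability 1; weight (2/5)·1 = 2/5.
If it is in chest 2 (prior 2/5): the guide has 2 equally likely choices, so probability 1/2; weight (2/5)·(1/2) = 1/5.
If it is in chest 3 (prior 1/5): the guide opened chest 3, so this case is ruled out; weight (1/5)·0 = 0.
The weights sum to 3/5.
So P(the ruby in chest 2 | the guide opened chest 3) = (1/5) / (3/5) = 1/3.

1/3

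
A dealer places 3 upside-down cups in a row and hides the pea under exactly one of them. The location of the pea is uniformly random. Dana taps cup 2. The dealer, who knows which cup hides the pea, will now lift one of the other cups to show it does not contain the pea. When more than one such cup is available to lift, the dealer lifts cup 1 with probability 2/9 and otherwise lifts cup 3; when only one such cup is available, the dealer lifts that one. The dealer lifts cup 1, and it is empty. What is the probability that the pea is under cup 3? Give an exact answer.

9/11

Consider each possible location of the pea in turn.
If it is under cup 1 (prior 1/3): the dealer opened cup 1, so this case is ruled out; weight (1/3)·0 = 0.
If it is under cup 2 (prior 1/3): cup 1 is available, opened with probability 2/9; weight (1/3)·(2/9) = 2/27.
If it is under cup 3 (prior 1/3): only cup 1 is available, probability 1; weight (1/3)·1 = 1/3.
The weights sum to 11/27.
So P(the pea under cup 3 | the dealer opened cup 1) = (1/3) / (11/27) = 9/11.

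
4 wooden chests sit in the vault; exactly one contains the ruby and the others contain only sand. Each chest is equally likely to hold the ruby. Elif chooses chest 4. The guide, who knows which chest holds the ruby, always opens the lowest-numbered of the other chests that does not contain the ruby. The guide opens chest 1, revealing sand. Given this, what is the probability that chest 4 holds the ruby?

Condition on the true location of the ruby.
If it is in chest 1 (prior 1/4): the guide opened chest 1, so this case is ruled out; weight (1/4)·0 = 0.
If it is in any of chests 2, 3, and 4 (prior 1/4 each): chest 1 is the lowest-numbered option available, probability 1; weight (1/4)·1 = 1/4 each.
The weights sum to 3/4.
So P(the ruby in chest 4 | the guide opened chest 1) = (1/4) / (3/4) = 1/3.

1/3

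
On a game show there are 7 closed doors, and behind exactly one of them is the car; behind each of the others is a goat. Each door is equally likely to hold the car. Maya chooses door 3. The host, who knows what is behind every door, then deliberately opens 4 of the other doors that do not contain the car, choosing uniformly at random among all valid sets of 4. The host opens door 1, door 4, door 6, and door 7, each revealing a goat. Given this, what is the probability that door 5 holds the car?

3/7

Condition on the true location of the car.
If it is behind any of doors 1, 4, 6, and 7 (prior 1/7 each): that door was opened and seen not to hold the prize — ruled out; weight (1/7)·0 = 0 each.
If it is behind either of doors 2 and 5 (prior 1/7 each): the host has 5 equally likely choices, so probability 1/5; weight (1/7)·(1/5) = 1/35 each.
If it is behind door 3 (prior 1/7): the host has 15 equally likely choices, so probability 1/15; weight (1/7)·(1/15) = 1/105.
The weights sum to 1/15.
So P(the car behind door 5 | the host opened door 1, door 4, door 6, and door 7) = (1/35) / (1/15) = 3/7.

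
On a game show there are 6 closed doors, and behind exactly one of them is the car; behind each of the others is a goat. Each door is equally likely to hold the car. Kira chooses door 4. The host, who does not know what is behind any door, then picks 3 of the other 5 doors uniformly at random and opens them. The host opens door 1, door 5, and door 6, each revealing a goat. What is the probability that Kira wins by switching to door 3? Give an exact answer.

1/3

Condition on the true location of the car.
If it is behind any of doors 1, 5, and 6 (prior 1/6 each): that door was opened and seen not to hold the prize — ruled out; weight (1/6)·0 = 0 each.
If it is behind any of doors 2, 3, and 4 (prior 1/6 each): the host picks exactly this set with probability 1/10 regardless, and none is the prize; weight (1/6)·(1/10) = 1/60 each.
The weights sum to 1/20.
So P(the car behind door 3 | the host opened door 1, door 5, and door 6) = (1/60) / (1/20) = 1/3.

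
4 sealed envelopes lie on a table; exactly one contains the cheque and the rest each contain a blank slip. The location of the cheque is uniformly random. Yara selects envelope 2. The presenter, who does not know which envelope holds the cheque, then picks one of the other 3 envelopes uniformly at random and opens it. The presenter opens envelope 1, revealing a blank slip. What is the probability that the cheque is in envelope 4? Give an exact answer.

1/3

Condition on the true location of the cheque.
If it is in envelope 1 (prior 1/4): the presenter opened envelope 1, so this case is ruled out; weight (1/4)·0 = 0.
If it is in any of envelopes 2, 3, and 4 (prior 1/4 each): the presenter picks envelope 1 with probability 1/3 regardless, and it is not the prize; weight (1/4)·(1/3) = 1/12 each.
The weights sum to 1/4.
So P(the cheque in envelope 4 | the presenter opened envelope 1) = (1/12) / (1/4) = 1/3.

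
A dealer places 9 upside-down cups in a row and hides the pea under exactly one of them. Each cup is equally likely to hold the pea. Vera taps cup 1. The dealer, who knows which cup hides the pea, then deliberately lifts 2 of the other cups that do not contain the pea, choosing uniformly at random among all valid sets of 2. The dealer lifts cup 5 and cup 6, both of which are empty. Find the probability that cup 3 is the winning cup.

Condition on the true location of the pea.
If it is under cup 1 (prior 1/9): the dealer has 28 equally likely choices, so probability 1/28; weight (1/9)·(1/28) = 1/252.
If it is under any of cups 2, 3, 4, 7, 8, and 9 (prior 1/9 each): the dealer has 21 equally likely choices, so probability 1/21; weight (1/9)·(1/21) = 1/189 each.
If it is under either of cups 5 and 6 (prior 1/9 each): that cup was opened and seen not to hold the prize — ruled out; weight (1/9)·0 = 0 each.
The weights sum to 1/28.
So P(the pea under cup 3 | the dealer opened cup 5 and cup 6) = (1/189) / (1/28) = 4/27.

4/27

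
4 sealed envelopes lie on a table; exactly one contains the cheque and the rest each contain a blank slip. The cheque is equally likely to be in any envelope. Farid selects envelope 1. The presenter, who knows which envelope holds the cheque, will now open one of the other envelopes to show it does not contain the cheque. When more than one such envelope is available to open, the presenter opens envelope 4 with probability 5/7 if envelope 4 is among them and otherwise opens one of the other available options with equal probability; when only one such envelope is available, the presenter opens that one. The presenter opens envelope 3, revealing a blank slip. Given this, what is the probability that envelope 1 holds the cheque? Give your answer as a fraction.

2/13

Apply Bayes' rule, conditioning on where the cheque actually is.
If it is in envelope 1 (prior 1/4): envelope 4 is available but not opened; envelope 3 gets probability (1 − 5/7)/2 = 1/7; weight (1/4)·(1/7) = 1/28.
If it is in envelope 2 (prior 1/4): envelope 4 is available but not opened, probability 2/7; weight (1/4)·(2/7) = 1/14.
If it is in envelope 3 (prior 1/4): the presenter opened envelope 3, so this case is ruled out; weight (1/4)·0 = 0.
If it is in envelope 4 (prior 1/4): envelope 4 holds the prize so is unavailable; the presenter chooses uniformly among the 2 others, probability 1/2; weight (1/4)·(1/2) = 1/8.
The weights sum to 13/56.
So P(the cheque in envelope 1 | the presenter opened envelope 3) = (1/28) / (13/56) = 2/13.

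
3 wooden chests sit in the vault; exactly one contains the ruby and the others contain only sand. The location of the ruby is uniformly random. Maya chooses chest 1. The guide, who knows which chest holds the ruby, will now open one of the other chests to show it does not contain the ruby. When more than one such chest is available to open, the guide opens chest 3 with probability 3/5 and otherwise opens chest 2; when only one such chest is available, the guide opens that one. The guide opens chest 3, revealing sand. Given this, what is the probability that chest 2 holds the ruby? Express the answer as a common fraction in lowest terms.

5/8

Consider each possible location of the ruby in turn.
If it is in chest 1 (prior 1/3): chest 3 is available, opened with probability 3/5; weight (1/3)·(3/5) = 1/5.
If it is in chest 2 (prior 1/3): only chest 3 is available, probability 1; weight (1/3)·1 = 1/3.
If it is in chest 3 (prior 1/3): the guide opened chest 3, so this case is ruled out; weight (1/3)·0 = 0.
The weights sum to 8/15.
So P(the ruby in chest 2 | the guide opened chest 3) = (1/3) / (8/15) = 5/8.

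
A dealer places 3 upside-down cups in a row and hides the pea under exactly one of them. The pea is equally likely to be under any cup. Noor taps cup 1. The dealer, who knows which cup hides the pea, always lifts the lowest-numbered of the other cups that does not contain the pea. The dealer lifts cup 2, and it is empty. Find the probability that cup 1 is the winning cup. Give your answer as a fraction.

Condition on the true location of the pea.
If it is under either of cups 1 and 3 (prior 1/3 each): cup 2 is the lowest-numbered option available, probability 1; weight (1/3)·1 = 1/3 each.
If it is under cup 2 (prior 1/3): the dealer opened cup 2, so this case is ruled out; weight (1/3)·0 = 0.
The weights sum to 2/3.
So P(the pea under cup 1 | the dealer opened cup 2) = (1/3) / (2/3) = 1/2.

1/2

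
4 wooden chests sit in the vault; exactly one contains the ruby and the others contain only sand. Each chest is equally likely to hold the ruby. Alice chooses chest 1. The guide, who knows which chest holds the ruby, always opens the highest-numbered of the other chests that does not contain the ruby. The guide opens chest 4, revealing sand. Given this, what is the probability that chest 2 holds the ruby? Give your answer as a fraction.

Condition on the true location of the ruby.
If it is in any of chests 1, 2, and 3 (prior 1/4 each): chest 4 is the highest-numbered option available, probability 1; weight (1/4)·1 = 1/4 each.
If it is in chest 4 (prior 1/4): the guide opened chest 4, so this case is ruled out; weight (1/4)·0 = 0.
The weights sum to 3/4.
So P(the ruby in chest 2 | the guide opened chest 4) = (1/4) / (3/4) = 1/3.

1/3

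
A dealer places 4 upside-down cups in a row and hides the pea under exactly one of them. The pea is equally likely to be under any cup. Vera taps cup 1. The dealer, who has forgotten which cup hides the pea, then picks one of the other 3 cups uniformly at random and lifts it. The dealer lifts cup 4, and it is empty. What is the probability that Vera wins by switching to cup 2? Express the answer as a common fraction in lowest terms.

1/3

Apply Bayes' rule, conditioning on where the pea actually is.
If it is under any of cups 1, 2, and 3 (prior 1/4 each): the dealer picks cup 4 with probability 1/3 regardless, and it is not the prize; weight (1/4)·(1/3) = 1/12 each.
If it is under cup 4 (prior 1/4): the dealer opened cup 4, so this case is ruled out; weight (1/4)·0 = 0.
The weights sum to 1/4.
So P(the pea under cup 2 | the dealer opened cup 4) = (1/12) / (1/4) = 1/3.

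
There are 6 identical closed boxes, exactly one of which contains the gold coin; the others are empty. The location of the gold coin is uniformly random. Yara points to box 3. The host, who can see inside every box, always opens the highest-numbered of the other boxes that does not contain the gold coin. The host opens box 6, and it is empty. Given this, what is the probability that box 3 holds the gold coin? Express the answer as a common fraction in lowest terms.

1/5

Apply Bayes' rule, conditioning on where the gold coin actually is.
If it is in any of boxes 1, 2, 3, 4, and 5 (prior 1/6 each): box 6 is the highest-numbered option available, probability 1; weight (1/6)·1 = 1/6 each.
If it is in box 6 (prior 1/6): the host opened box 6, so this case is ruled out; weight (1/6)·0 = 0.
The weights sum to 5/6.
So P(the gold coin in box 3 | the host opened box 6) = (1/6) / (5/6) = 1/5.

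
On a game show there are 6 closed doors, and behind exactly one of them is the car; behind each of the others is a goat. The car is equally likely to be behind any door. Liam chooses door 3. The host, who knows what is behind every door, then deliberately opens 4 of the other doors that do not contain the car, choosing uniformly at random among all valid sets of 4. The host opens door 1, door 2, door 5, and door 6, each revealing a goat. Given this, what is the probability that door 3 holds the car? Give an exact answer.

Condition on the true location of the car.
If it is behind any of doors 1, 2, 5, and 6 (prior 1/6 each): that door was opened and seen not to hold the prize — ruled out; weight (1/6)·0 = 0 each.
If it is behind door 3 (prior 1/6): the host has 5 equally likely choices, so probability 1/5; weight (1/6)·(1/5) = 1/30.
If it is behind door 4 (prior 1/6): the host has no choice, probability 1; weight (1/6)·1 = 1/6.
The weights sum to 1/5.
So P(the car behind door 3 | the host opened door 1, door 2, door 5, and door 6) = (1/30) / (1/5) = 1/6.

1/6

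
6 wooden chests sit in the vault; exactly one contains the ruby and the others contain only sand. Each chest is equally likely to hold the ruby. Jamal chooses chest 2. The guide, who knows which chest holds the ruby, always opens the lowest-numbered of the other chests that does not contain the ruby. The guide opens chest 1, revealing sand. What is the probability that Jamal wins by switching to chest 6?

Apply Bayes' rule, conditioning on where the ruby actually is.
If it is in chest 1 (prior 1/6): the guide opened chest 1, so this case is ruled out; weight (1/6)·0 = 0.
If it is in any of chests 2, 3, 4, 5, and 6 (prior 1/6 each): chest 1 is the lowest-numbered option available, probability 1; weight (1/6)·1 = 1/6 each.
The weights sum to 5/6.
So P(the ruby in chest 6 | the guide opened chest 1) = (1/6) / (5/6) = 1/5.

1/5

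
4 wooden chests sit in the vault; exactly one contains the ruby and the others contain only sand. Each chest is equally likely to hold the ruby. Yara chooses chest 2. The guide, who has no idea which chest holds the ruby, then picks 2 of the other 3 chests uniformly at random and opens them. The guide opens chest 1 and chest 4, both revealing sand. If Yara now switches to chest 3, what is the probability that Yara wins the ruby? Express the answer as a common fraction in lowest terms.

Because the guide chose which chests to open without knowing where the ruby is, the choice is independent of the prize location. Learning that none of the 2 opened chests holds the ruby simply rules out those 2 locations and leaves the remaining 2 chests still equally likely by symmetry.
So P(the ruby in chest 3) = 1/2.

1/2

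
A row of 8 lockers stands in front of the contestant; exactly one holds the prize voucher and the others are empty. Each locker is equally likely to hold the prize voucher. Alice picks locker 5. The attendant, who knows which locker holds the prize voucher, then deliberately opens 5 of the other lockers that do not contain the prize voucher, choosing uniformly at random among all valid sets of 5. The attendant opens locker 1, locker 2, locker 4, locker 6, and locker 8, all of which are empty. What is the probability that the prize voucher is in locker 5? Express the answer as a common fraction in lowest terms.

1/8

Consider each possible location of the prize voucher in turn.
If it is in any of lockers 1, 2, 4, 6, and 8 (prior 1/8 each): that locker was opened and seen not to hold the prize — ruled out; weight (1/8)·0 = 0 each.
If it is in either of lockers 3 and 7 (prior 1/8 each): the attendant has 6 equally likely choices, so probability 1/6; weight (1/8)·(1/6) = 1/48 each.
If it is in locker 5 (prior 1/8): the attendant has 21 equally likely choices, so probability 1/21; weight (1/8)·(1/21) = 1/168.
The weights sum to 1/21.
So P(the prize voucher in locker 5 | the attendant opened locker 1, locker 2, locker 4, locker 6, and locker 8) = (1/168) / (1/21) = 1/8.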